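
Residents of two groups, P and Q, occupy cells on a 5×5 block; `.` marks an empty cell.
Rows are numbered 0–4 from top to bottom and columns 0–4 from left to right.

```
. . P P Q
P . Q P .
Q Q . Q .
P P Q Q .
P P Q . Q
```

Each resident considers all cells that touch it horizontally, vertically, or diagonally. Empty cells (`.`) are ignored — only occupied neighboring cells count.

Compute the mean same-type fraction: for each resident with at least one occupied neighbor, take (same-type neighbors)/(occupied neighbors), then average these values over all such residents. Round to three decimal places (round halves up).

Row 0: (0,2)P 2/3 · (0,3)P 2/4 · (0,4)Q 0/2
Row 1: (1,0)P 0/2 · (1,2)Q 2/5 · (1,3)P 2/5
Row 2: (2,0)Q 1/4 · (2,1)Q 3/6 · (2,3)Q 3/4
Row 3: (3,0)P 3/5 · (3,1)P 3/7 · (3,2)Q 4/6 · (3,3)Q 4/4
Row 4: (4,0)P 3/3 · (4,1)P 3/5 · (4,2)Q 2/4 · (4,4)Q 1/1
Sum over 17 residents: 2/3 + 2/4 + 0/2 + 0/2 + 2/5 + 2/5 + 1/4 + 3/6 + 3/4 + 3/5 + 3/7 + 4/6 + 4/4 + 3/3 + 3/5 + 2/4 + 1/1 = 389/42; mean = 389/42 ÷ 17 = 389/714 = 0.544817… → 0.545.

0.545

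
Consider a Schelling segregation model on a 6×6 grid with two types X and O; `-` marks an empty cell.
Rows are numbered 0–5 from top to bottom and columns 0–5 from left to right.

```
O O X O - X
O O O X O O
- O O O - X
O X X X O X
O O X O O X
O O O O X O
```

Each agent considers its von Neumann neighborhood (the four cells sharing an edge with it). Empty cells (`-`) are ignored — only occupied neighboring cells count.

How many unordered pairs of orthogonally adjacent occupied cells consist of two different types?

Scan each occupied cell's neighbors to the right and below so each pair is counted once.
Row 0: O(0,0)–O(0,1)= O(0,0)–O(1,0)= O(0,1)–X(0,2)≠ O(0,1)–O(1,1)= X(0,2)–O(0,3)≠ X(0,2)–O(1,2)≠ O(0,3)–X(1,3)≠ X(0,5)–O(1,5)≠  → 5/8 unlike.
Row 1: O(1,0)–O(1,1)= O(1,1)–O(1,2)= O(1,1)–O(2,1)= O(1,2)–X(1,3)≠ O(1,2)–O(2,2)= X(1,3)–O(1,4)≠ X(1,3)–O(2,3)≠ O(1,4)–O(1,5)= O(1,5)–X(2,5)≠  → 4/9 unlike.
Row 2: O(2,1)–O(2,2)= O(2,1)–X(3,1)≠ O(2,2)–O(2,3)= O(2,2)–X(3,2)≠ O(2,3)–X(3,3)≠ X(2,5)–X(3,5)=  → 3/6 unlike.
Row 3: O(3,0)–X(3,1)≠ O(3,0)–O(4,0)= X(3,1)–X(3,2)= X(3,1)–O(4,1)≠ X(3,2)–X(3,3)= X(3,2)–X(4,2)= X(3,3)–O(3,4)≠ X(3,3)–O(4,3)≠ O(3,4)–X(3,5)≠ O(3,4)–O(4,4)= X(3,5)–X(4,5)=  → 5/11 unlike.
Row 4: O(4,0)–O(4,1)= O(4,0)–O(5,0)= O(4,1)–X(4,2)≠ O(4,1)–O(5,1)= X(4,2)–O(4,3)≠ X(4,2)–O(5,2)≠ O(4,3)–O(4,4)= O(4,3)–O(5,3)= O(4,4)–X(4,5)≠ O(4,4)–X(5,4)≠ X(4,5)–O(5,5)≠  → 6/11 unlike.
Row 5: O(5,0)–O(5,1)= O(5,1)–O(5,2)= O(5,2)–O(5,3)= O(5,3)–X(5,4)≠ X(5,4)–O(5,5)≠  → 2/5 unlike.
Total adjacent occupied pairs: 50; unlike-type pairs: 25.

25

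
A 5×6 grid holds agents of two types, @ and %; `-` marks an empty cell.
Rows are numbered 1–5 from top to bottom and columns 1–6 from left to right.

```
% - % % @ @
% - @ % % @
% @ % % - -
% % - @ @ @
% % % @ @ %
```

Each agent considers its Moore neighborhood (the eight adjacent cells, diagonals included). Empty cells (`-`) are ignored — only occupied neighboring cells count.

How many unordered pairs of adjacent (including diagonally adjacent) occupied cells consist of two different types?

Scan each occupied cell's neighbors to the right and below (and the two forward diagonals) so each pair is counted once.
From row 1: 6 unlike of 14 pairs (running 6/14).
From row 2: 5 unlike of 11 pairs (running 11/25).
From row 3: 7 unlike of 11 pairs (running 18/36).
From row 4: 3 unlike of 16 pairs (running 21/52).
From row 5: 2 unlike of 5 pairs (running 23/57).
Total adjacent occupied pairs: 57; unlike-type pairs: 23.

23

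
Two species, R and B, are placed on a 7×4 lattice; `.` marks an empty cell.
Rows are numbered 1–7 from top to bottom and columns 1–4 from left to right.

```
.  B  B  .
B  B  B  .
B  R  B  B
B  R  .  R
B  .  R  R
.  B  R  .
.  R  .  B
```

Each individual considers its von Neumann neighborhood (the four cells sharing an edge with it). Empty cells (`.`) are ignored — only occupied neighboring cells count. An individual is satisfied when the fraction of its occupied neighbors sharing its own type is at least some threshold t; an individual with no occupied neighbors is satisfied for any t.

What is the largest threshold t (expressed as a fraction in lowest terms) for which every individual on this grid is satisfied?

0/1

(1,2)B 2/2
(1,3)B 2/2
(2,1)B 2/2
(2,2)B 3/4
(2,3)B 3/3
(3,1)B 2/3
(3,2)R 1/4
(3,3)B 2/3
(3,4)B 1/2
(4,1)B 2/3
(4,2)R 1/2
(4,4)R 1/2
(5,1)B 1/1
(5,3)R 2/2
(5,4)R 2/2
(6,2)B 0/2
(6,3)R 1/2
(7,2)R 0/1
(7,4)B — no occupied neighbors
The smallest same-type fraction is 0/2 at (6,2), which reduces to 0/1. Any threshold above that leaves this individual unsatisfied.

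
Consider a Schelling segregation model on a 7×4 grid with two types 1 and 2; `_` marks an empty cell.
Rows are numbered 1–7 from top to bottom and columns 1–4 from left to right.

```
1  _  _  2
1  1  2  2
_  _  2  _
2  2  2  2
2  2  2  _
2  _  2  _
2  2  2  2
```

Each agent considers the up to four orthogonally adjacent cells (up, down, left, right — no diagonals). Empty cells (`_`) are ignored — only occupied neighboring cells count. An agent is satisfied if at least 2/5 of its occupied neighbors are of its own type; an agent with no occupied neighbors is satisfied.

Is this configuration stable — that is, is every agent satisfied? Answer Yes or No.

Yes

(1,1)1 1/1 ok
(1,4)2 1/1 ok
(2,1)1 2/2 ok
(2,2)1 1/2 ok
(2,3)2 2/3 ok
(2,4)2 2/2 ok
(3,3)2 2/2 ok
(4,1)2 2/2 ok
(4,2)2 3/3 ok
(4,3)2 4/4 ok
(4,4)2 1/1 ok
(5,1)2 3/3 ok
(5,2)2 3/3 ok
(5,3)2 3/3 ok
(6,1)2 2/2 ok
(6,3)2 2/2 ok
(7,1)2 2/2 ok
(7,2)2 2/2 ok
(7,3)2 3/3 ok
(7,4)2 1/1 ok
All meet the threshold, so the configuration is stable.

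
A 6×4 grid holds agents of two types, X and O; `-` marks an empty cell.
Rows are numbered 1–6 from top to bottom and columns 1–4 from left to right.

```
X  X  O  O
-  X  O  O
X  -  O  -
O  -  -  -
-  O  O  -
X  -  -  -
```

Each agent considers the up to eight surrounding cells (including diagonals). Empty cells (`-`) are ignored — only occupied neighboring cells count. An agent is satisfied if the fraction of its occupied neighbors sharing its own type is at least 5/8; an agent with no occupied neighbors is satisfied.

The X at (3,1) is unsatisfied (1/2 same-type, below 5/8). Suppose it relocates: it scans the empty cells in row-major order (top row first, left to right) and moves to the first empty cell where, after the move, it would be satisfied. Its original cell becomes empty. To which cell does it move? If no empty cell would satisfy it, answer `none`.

(2,1)

Vacating (3,1). Empty cells in order:
  (2,1): 3/3 same-type → satisfied — stop here.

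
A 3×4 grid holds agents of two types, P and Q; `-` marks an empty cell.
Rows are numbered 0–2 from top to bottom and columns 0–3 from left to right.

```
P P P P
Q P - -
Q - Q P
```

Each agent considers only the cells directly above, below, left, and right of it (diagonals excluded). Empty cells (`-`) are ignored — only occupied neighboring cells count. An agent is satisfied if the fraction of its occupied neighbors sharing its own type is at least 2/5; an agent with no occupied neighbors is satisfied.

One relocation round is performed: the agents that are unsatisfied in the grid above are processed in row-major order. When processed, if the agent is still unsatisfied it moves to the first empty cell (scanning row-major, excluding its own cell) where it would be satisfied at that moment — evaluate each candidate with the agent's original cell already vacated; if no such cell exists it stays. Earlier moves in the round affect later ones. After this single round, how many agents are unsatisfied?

0

Initially unsatisfied (in order): (1,0), (2,2), (2,3).
  (1,0) → (2,1).
  (2,2): now satisfied by earlier moves; stays.
  (2,3) → (1,0).
Resulting grid:
P P P P
P P - -
Q Q Q -
All satisfied now.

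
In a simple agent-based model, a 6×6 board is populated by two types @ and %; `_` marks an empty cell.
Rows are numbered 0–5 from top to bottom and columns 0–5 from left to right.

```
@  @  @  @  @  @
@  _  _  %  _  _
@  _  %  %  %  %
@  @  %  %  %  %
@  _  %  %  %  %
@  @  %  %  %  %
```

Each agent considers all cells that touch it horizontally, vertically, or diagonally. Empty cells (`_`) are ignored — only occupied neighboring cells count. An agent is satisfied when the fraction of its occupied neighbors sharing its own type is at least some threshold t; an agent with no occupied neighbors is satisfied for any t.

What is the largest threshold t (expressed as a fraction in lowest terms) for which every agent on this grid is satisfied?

1/2

(0,0)@ 2/2
(0,1)@ 3/3
(0,2)@ 2/3
(0,3)@ 2/3
(0,4)@ 2/3
(0,5)@ 1/1
(1,0)@ 3/3
(1,3)% 3/6
(2,0)@ 3/3
(2,2)% 4/5
(2,3)% 6/6
(2,4)% 6/6
(2,5)% 3/3
(3,0)@ 3/3
(3,1)@ 3/6
(3,2)% 5/6
(3,3)% 8/8
(3,4)% 8/8
(3,5)% 5/5
(4,0)@ 4/4
(4,2)% 5/7
(4,3)% 8/8
(4,4)% 8/8
(4,5)% 5/5
(5,0)@ 2/2
(5,1)@ 2/4
(5,2)% 3/4
(5,3)% 5/5
(5,4)% 5/5
(5,5)% 3/3
The smallest same-type fraction is 3/6 at (1,3), which reduces to 1/2. Any threshold above that leaves this agent unsatisfied.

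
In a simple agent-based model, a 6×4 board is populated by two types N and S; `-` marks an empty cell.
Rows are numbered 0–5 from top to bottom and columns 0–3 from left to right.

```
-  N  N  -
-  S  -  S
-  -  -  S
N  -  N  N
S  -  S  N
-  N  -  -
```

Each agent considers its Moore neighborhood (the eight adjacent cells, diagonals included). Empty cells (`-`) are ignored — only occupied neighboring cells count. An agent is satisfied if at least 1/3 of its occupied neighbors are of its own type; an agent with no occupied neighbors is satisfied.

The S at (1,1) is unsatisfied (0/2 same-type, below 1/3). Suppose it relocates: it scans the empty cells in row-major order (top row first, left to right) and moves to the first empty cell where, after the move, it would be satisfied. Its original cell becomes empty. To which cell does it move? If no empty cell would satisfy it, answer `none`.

Vacating (1,1). Empty cells in order:
  (0,0): 0/1 same-type → still unsatisfied.
  (0,3): 1/2 same-type → satisfied — stop here.

(0,3)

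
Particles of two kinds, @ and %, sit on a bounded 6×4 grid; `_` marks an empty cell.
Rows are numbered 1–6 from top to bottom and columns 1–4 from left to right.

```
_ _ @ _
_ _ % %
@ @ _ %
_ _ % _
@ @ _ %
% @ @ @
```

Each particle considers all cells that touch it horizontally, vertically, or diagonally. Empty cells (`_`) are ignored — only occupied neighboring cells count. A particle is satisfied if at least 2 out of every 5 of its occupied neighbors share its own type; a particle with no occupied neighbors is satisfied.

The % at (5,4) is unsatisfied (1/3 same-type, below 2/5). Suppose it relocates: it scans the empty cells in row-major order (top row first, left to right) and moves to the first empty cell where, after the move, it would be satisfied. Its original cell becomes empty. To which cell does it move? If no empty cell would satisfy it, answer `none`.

(1,1)

Vacating (5,4). Empty cells in order:
  (1,1): 0/0 same-type → satisfied — stop here.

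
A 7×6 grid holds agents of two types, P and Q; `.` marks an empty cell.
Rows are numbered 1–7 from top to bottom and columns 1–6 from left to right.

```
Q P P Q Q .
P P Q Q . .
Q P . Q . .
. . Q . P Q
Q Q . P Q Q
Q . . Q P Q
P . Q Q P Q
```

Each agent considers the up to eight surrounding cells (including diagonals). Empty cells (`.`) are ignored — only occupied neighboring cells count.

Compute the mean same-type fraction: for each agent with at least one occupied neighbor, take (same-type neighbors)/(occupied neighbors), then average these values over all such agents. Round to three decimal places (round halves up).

0.527

Row 1: (1,1)Q 0/3 · (1,2)P 3/5 · (1,3)P 2/5 · (1,4)Q 3/4 · (1,5)Q 2/2
Row 2: (2,1)P 3/5 · (2,2)P 4/7 · (2,3)Q 3/7 · (2,4)Q 4/5
Row 3: (3,1)Q 0/3 · (3,2)P 2/5 · (3,4)Q 3/4
Row 4: (4,3)Q 2/4 · (4,5)P 1/5 · (4,6)Q 2/3
Row 5: (5,1)Q 2/2 · (5,2)Q 3/3 · (5,4)P 2/5 · (5,5)Q 4/7 · (5,6)Q 3/5
Row 6: (6,1)Q 2/3 · (6,4)Q 3/6 · (6,5)P 2/8 · (6,6)Q 3/5
Row 7: (7,1)P 0/1 · (7,3)Q 2/2 · (7,4)Q 2/4 · (7,5)P 1/5 · (7,6)Q 1/3
Sum over 29 agents: 0/3 + 3/5 + 2/5 + 3/4 + 2/2 + 3/5 + 4/7 + 3/7 + 4/5 + 0/3 + 2/5 + 3/4 + 2/4 + 1/5 + 2/3 + 2/2 + 3/3 + 2/5 + 4/7 + 3/5 + 2/3 + 3/6 + 2/8 + 3/5 + 0/1 + 2/2 + 2/4 + 1/5 + 1/3 = 6421/420; mean = 6421/420 ÷ 29 = 6421/12180 = 0.527175… → 0.527.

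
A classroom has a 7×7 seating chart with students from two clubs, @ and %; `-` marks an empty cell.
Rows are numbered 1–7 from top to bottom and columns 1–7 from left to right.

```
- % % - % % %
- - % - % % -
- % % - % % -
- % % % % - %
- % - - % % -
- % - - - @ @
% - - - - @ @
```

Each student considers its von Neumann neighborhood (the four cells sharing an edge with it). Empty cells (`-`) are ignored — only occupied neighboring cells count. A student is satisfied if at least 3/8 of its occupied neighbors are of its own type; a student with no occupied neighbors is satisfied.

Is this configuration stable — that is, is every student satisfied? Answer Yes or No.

Row 1: (1,2)% 1/1 ok · (1,3)% 2/2 ok · (1,5)% 2/2 ok · (1,6)% 3/3 ok · (1,7)% 1/1 ok
Row 2: (2,3)% 2/2 ok · (2,5)% 3/3 ok · (2,6)% 3/3 ok
Row 3: (3,2)% 2/2 ok · (3,3)% 3/3 ok · (3,5)% 3/3 ok · (3,6)% 2/2 ok
Row 4: (4,2)% 3/3 ok · (4,3)% 3/3 ok · (4,4)% 2/2 ok · (4,5)% 3/3 ok · (4,7)% 0/0 ok
Row 5: (5,2)% 2/2 ok · (5,5)% 2/2 ok · (5,6)% 1/2 ok
Row 6: (6,2)% 1/1 ok · (6,6)@ 2/3 ok · (6,7)@ 2/2 ok
Row 7: (7,1)% 0/0 ok · (7,6)@ 2/2 ok · (7,7)@ 2/2 ok
All meet the threshold, so the configuration is stable.

Yes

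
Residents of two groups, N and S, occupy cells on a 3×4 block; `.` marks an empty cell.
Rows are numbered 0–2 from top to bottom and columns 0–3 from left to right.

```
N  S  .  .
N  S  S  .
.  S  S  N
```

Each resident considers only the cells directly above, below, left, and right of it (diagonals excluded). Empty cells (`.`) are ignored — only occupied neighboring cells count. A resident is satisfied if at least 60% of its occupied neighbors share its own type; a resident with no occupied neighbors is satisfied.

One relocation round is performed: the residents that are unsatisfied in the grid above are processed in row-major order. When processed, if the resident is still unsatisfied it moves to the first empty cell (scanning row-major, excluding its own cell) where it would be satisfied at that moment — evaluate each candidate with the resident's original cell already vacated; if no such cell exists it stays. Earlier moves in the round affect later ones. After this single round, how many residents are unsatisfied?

1

Initially unsatisfied (in order): (0,0), (0,1), (1,0), (2,3).
  (0,0) → (0,3).
  (0,1): now satisfied by earlier moves; stays.
  (1,0) → (1,3).
  (2,3): no empty cell satisfies it; stays.
Resulting grid:
. S . N
. S S N
. S S N
Unsatisfied now: (2,3).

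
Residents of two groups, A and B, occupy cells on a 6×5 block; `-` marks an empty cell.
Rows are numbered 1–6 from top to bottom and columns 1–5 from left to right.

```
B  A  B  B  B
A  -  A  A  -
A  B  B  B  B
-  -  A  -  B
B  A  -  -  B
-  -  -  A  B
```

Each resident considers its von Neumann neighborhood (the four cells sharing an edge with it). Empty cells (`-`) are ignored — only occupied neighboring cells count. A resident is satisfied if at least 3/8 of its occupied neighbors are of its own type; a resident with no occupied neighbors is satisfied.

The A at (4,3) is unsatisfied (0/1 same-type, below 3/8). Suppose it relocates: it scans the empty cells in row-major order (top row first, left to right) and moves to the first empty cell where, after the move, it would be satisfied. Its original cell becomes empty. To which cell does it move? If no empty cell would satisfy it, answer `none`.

(2,2)

Vacating (4,3). Empty cells in order:
  (2,2): 3/4 same-type → satisfied — stop here.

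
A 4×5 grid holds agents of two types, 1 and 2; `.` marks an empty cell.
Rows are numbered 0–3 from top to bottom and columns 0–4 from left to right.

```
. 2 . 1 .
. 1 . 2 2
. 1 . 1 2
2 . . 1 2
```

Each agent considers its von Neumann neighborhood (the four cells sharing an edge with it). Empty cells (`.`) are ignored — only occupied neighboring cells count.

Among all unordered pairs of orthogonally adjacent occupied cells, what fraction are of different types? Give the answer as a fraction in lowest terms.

1/2

Scan each occupied cell's neighbors to the right and below so each pair is counted once.
From row 0: 2 unlike of 2 pairs (running 2/2).
From row 1: 1 unlike of 4 pairs (running 3/6).
From row 2: 1 unlike of 3 pairs (running 4/9).
From row 3: 1 unlike of 1 pairs (running 5/10).
Total adjacent occupied pairs: 10; unlike-type pairs: 5.
5/10 reduces to 1/2.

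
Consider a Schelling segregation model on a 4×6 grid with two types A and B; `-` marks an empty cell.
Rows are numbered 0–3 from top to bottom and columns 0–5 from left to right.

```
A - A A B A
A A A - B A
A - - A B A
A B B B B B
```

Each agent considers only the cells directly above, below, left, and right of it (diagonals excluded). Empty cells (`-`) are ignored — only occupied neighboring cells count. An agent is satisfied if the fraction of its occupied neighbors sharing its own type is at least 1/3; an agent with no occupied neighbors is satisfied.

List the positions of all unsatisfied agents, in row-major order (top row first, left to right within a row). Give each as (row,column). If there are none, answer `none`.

(2,3)

Row 0: (0,0)A 1/1 ✓ · (0,2)A 2/2 ✓ · (0,3)A 1/2 ✓ · (0,4)B 1/3 ✓ · (0,5)A 1/2 ✓
Row 1: (1,0)A 3/3 ✓ · (1,1)A 2/2 ✓ · (1,2)A 2/2 ✓ · (1,4)B 2/3 ✓ · (1,5)A 2/3 ✓
Row 2: (2,0)A 2/2 ✓ · (2,3)A 0/2 ✗ · (2,4)B 2/4 ✓ · (2,5)A 1/3 ✓
Row 3: (3,0)A 1/2 ✓ · (3,1)B 1/2 ✓ · (3,2)B 2/2 ✓ · (3,3)B 2/3 ✓ · (3,4)B 3/3 ✓ · (3,5)B 1/2 ✓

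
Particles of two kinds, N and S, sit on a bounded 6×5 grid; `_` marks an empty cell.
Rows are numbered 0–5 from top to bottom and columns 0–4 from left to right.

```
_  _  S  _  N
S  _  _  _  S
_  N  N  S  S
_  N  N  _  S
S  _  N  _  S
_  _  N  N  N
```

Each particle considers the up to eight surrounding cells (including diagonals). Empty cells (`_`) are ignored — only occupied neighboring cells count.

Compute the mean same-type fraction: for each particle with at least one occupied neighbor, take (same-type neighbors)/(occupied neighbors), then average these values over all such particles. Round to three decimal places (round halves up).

(0,2)S — no occupied neighbors
(0,4)N 0/1
(1,0)S 0/1
(1,4)S 2/3
(2,1)N 3/4
(2,2)N 3/4
(2,3)S 3/5
(2,4)S 3/3
(3,1)N 4/5
(3,2)N 4/5
(3,4)S 3/3
(4,0)S 0/1
(4,2)N 4/4
(4,4)S 1/3
(5,2)N 2/2
(5,3)N 3/4
(5,4)N 1/2
Sum over 16 particles: 0/1 + 0/1 + 2/3 + 3/4 + 3/4 + 3/5 + 3/3 + 4/5 + 4/5 + 3/3 + 0/1 + 4/4 + 1/3 + 2/2 + 3/4 + 1/2 = 199/20; mean = 199/20 ÷ 16 = 199/320 = 0.621875 → 0.622.

0.622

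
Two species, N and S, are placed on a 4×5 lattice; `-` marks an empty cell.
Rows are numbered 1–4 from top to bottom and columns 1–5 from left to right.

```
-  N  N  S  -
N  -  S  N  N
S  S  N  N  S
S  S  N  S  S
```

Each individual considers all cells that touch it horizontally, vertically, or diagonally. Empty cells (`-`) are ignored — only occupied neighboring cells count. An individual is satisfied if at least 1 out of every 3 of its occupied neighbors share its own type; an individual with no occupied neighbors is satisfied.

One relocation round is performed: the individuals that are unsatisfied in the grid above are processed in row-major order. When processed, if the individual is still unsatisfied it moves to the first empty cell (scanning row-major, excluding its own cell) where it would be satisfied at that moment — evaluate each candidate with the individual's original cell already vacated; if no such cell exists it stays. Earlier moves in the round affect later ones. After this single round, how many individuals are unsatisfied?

1

Initially unsatisfied (in order): (1,4), (2,3).
  (1,4) → (2,2).
  (2,3) → (1,1).
Resulting grid:
S N N - -
N S - N N
S S N N S
S S N S S
Unsatisfied now: (2,1).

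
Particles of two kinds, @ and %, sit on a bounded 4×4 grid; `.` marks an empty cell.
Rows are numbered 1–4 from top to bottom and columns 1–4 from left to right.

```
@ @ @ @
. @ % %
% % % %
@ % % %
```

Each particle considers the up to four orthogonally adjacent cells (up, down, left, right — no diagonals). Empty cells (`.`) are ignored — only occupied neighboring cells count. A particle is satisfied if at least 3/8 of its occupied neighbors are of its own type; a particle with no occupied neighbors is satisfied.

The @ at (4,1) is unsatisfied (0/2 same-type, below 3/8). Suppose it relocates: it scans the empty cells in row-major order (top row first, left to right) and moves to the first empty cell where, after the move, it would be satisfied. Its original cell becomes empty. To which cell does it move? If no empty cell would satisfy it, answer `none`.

(2,1)

Vacating (4,1). Empty cells in order:
  (2,1): 2/3 same-type → satisfied — stop here.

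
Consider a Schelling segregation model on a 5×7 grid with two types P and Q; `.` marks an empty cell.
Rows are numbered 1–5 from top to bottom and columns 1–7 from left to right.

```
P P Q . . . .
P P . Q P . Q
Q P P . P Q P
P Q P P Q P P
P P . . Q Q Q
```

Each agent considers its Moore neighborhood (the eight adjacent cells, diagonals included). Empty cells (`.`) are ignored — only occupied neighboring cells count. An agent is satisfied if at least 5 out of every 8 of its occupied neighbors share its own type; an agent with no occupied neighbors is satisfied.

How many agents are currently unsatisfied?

(1,1)P 3/3 ✓
(1,2)P 3/4 ✓
(1,3)Q 1/3 ✗
(2,1)P 4/5 ✓
(2,2)P 5/7 ✓
(2,4)Q 1/4 ✗
(2,5)P 1/3 ✗
(2,7)Q 1/2 ✗
(3,1)Q 1/5 ✗
(3,2)P 5/7 ✓
(3,3)P 4/6 ✓
(3,5)P 3/6 ✗
(3,6)Q 2/7 ✗
(3,7)P 2/4 ✗
(4,1)P 3/5 ✗
(4,2)Q 1/7 ✗
(4,3)P 4/5 ✓
(4,4)P 3/5 ✗
(4,5)Q 3/6 ✗
(4,6)P 3/8 ✗
(4,7)P 2/5 ✗
(5,1)P 2/3 ✓
(5,2)P 3/4 ✓
(5,5)Q 2/4 ✗
(5,6)Q 3/5 ✗
(5,7)Q 1/3 ✗
Unsatisfied: (1,3), (2,4), (2,5), (2,7), (3,1), (3,5), (3,6), (3,7), (4,1), (4,2), (4,4), (4,5), (4,6), (4,7), (5,5), (5,6), (5,7) — 17 in total.

17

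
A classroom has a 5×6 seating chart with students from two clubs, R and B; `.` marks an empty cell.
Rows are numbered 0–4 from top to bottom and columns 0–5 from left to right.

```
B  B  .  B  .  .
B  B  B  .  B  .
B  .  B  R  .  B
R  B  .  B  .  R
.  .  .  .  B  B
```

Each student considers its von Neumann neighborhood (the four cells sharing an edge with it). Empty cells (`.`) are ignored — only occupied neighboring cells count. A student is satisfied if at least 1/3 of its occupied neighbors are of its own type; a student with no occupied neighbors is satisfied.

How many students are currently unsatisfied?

6

Row 0: (0,0)B 2/2 satisfied · (0,1)B 2/2 satisfied · (0,3)B 0/0 satisfied
Row 1: (1,0)B 3/3 satisfied · (1,1)B 3/3 satisfied · (1,2)B 2/2 satisfied · (1,4)B 0/0 satisfied
Row 2: (2,0)B 1/2 satisfied · (2,2)B 1/2 satisfied · (2,3)R 0/2 not · (2,5)B 0/1 not
Row 3: (3,0)R 0/2 not · (3,1)B 0/1 not · (3,3)B 0/1 not · (3,5)R 0/2 not
Row 4: (4,4)B 1/1 satisfied · (4,5)B 1/2 satisfied
Unsatisfied: (2,3), (2,5), (3,0), (3,1), (3,3), (3,5) — 6 in total.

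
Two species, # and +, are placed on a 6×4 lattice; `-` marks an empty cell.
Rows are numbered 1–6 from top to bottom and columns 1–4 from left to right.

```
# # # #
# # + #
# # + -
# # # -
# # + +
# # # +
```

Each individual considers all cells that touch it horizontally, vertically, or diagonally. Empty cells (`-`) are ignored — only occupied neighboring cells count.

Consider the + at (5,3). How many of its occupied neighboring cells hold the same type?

2

Occupied neighbors of (5,3): (4,2)=#, (4,3)=#, (5,2)=#, (5,4)=+, (6,2)=#, (6,3)=#, (6,4)=+.
Same type (+): 2 of 7.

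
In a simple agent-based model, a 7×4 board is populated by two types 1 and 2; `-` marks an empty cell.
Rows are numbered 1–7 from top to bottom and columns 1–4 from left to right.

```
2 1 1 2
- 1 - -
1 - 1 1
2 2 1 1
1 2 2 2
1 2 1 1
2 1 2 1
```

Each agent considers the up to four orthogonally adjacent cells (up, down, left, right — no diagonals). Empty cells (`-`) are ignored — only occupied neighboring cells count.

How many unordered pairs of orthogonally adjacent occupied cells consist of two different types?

Scan each occupied cell's neighbors to the right and below so each pair is counted once.
Row 1: 2(1,1)–1(1,2)≠ 1(1,2)–1(1,3)= 1(1,2)–1(2,2)= 1(1,3)–2(1,4)≠  → 2/4 unlike.
Row 3: 1(3,1)–2(4,1)≠ 1(3,3)–1(3,4)= 1(3,3)–1(4,3)= 1(3,4)–1(4,4)=  → 1/4 unlike.
Row 4: 2(4,1)–2(4,2)= 2(4,1)–1(5,1)≠ 2(4,2)–1(4,3)≠ 2(4,2)–2(5,2)= 1(4,3)–1(4,4)= 1(4,3)–2(5,3)≠ 1(4,4)–2(5,4)≠  → 4/7 unlike.
Row 5: 1(5,1)–2(5,2)≠ 1(5,1)–1(6,1)= 2(5,2)–2(5,3)= 2(5,2)–2(6,2)= 2(5,3)–2(5,4)= 2(5,3)–1(6,3)≠ 2(5,4)–1(6,4)≠  → 3/7 unlike.
Row 6: 1(6,1)–2(6,2)≠ 1(6,1)–2(7,1)≠ 2(6,2)–1(6,3)≠ 2(6,2)–1(7,2)≠ 1(6,3)–1(6,4)= 1(6,3)–2(7,3)≠ 1(6,4)–1(7,4)=  → 5/7 unlike.
Row 7: 2(7,1)–1(7,2)≠ 1(7,2)–2(7,3)≠ 2(7,3)–1(7,4)≠  → 3/3 unlike.
Total adjacent occupied pairs: 32; unlike-type pairs: 18.

18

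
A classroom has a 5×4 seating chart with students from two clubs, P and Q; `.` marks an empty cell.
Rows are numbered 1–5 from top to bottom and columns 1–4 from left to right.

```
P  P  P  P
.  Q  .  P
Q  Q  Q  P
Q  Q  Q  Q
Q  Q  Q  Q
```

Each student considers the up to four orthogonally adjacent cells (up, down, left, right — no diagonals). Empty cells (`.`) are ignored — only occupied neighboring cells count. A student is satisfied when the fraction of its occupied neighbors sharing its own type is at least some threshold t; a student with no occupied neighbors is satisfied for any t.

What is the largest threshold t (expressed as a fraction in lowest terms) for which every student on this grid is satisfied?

1/3

Row 1: (1,1)P 1/1 · (1,2)P 2/3 · (1,3)P 2/2 · (1,4)P 2/2
Row 2: (2,2)Q 1/2 · (2,4)P 2/2
Row 3: (3,1)Q 2/2 · (3,2)Q 4/4 · (3,3)Q 2/3 · (3,4)P 1/3
Row 4: (4,1)Q 3/3 · (4,2)Q 4/4 · (4,3)Q 4/4 · (4,4)Q 2/3
Row 5: (5,1)Q 2/2 · (5,2)Q 3/3 · (5,3)Q 3/3 · (5,4)Q 2/2
The smallest same-type fraction is 1/3 at (3,4), which reduces to 1/3. Any threshold above that leaves this student unsatisfied.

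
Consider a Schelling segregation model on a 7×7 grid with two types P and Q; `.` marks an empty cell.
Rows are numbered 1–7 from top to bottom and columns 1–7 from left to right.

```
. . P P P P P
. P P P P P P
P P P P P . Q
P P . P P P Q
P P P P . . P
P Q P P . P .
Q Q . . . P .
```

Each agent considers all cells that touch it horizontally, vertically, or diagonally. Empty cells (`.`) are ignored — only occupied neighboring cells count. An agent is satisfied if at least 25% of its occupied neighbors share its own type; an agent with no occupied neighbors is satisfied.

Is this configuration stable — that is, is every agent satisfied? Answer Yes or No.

(1,3)P 4/4 ✓
(1,4)P 5/5 ✓
(1,5)P 5/5 ✓
(1,6)P 5/5 ✓
(1,7)P 3/3 ✓
(2,2)P 5/5 ✓
(2,3)P 7/7 ✓
(2,4)P 8/8 ✓
(2,5)P 7/7 ✓
(2,6)P 6/7 ✓
(2,7)P 3/4 ✓
(3,1)P 4/4 ✓
(3,2)P 6/6 ✓
(3,3)P 7/7 ✓
(3,4)P 7/7 ✓
(3,5)P 7/7 ✓
(3,7)Q 1/4 ✓
(4,1)P 5/5 ✓
(4,2)P 7/7 ✓
(4,4)P 6/6 ✓
(4,5)P 5/5 ✓
(4,6)P 3/5 ✓
(4,7)Q 1/3 ✓
(5,1)P 4/5 ✓
(5,2)P 6/7 ✓
(5,3)P 6/7 ✓
(5,4)P 5/5 ✓
(5,7)P 2/3 ✓
(6,1)P 2/5 ✓
(6,2)Q 2/7 ✓
(6,3)P 4/6 ✓
(6,4)P 3/3 ✓
(6,6)P 2/2 ✓
(7,1)Q 2/3 ✓
(7,2)Q 2/4 ✓
(7,6)P 1/1 ✓
All meet the threshold, so the configuration is stable.

Yes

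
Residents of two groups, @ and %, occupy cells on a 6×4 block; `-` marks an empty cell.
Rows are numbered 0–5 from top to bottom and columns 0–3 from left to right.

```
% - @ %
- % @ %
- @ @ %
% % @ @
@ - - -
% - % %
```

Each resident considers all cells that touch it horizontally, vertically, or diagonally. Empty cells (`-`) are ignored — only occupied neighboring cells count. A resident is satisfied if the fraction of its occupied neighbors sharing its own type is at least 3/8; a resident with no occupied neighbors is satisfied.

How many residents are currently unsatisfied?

8

(0,0)% 1/1 ✓
(0,2)@ 1/4 ✗
(0,3)% 1/3 ✗
(1,1)% 1/5 ✗
(1,2)@ 3/7 ✓
(1,3)% 2/5 ✓
(2,1)@ 3/6 ✓
(2,2)@ 4/8 ✓
(2,3)% 1/5 ✗
(3,0)% 1/3 ✗
(3,1)% 1/5 ✗
(3,2)@ 3/5 ✓
(3,3)@ 2/3 ✓
(4,0)@ 0/3 ✗
(5,0)% 0/1 ✗
(5,2)% 1/1 ✓
(5,3)% 1/1 ✓
Unsatisfied: (0,2), (0,3), (1,1), (2,3), (3,0), (3,1), (4,0), (5,0) — 8 in total.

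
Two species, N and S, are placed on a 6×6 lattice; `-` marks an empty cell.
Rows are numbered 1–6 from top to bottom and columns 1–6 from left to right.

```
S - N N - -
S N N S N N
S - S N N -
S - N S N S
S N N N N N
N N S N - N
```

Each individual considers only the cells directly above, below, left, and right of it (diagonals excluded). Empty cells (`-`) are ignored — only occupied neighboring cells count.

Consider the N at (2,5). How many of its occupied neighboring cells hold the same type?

Occupied neighbors of (2,5): (3,5)=N, (2,4)=S, (2,6)=N.
Same type (N): 2 of 3.

2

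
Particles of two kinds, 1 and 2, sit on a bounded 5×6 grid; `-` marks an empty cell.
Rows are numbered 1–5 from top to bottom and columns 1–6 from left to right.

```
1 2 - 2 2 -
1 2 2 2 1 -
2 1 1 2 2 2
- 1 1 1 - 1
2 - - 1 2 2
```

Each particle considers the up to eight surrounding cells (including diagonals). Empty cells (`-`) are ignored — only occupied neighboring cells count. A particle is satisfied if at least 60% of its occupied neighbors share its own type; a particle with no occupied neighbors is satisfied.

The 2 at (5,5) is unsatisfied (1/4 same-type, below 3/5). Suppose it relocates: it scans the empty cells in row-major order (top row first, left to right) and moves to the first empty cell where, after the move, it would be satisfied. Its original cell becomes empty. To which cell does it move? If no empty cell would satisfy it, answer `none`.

(1,3)

Vacating (5,5). Empty cells in order:
  (1,3): 5/5 same-type → satisfied — stop here.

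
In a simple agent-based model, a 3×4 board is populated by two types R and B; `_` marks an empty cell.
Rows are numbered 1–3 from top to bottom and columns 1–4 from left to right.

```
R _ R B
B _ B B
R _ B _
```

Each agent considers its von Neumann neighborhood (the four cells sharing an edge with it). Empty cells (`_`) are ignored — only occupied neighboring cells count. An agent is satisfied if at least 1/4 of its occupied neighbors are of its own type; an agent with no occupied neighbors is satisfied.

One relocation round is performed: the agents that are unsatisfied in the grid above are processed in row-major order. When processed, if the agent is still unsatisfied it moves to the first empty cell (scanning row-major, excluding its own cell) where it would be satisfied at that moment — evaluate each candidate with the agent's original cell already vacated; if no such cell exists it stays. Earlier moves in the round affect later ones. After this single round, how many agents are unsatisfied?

Initially unsatisfied (in order): (1,1), (1,3), (2,1), (3,1).
  (1,1) → (1,2).
  (1,3): now satisfied by earlier moves; stays.
  (2,1) → (2,2).
  (3,1): now satisfied by earlier moves; stays.
Resulting grid:
_ R R B
_ B B B
R _ B _
All satisfied now.

0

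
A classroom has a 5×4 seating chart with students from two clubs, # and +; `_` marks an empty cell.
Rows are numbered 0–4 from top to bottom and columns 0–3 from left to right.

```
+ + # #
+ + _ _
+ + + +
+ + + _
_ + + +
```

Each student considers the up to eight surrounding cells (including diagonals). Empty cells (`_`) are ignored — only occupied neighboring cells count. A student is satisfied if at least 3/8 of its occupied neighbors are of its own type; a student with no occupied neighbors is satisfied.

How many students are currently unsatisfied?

1

(0,0)+ 3/3 ok
(0,1)+ 3/4 ok
(0,2)# 1/3 unhappy
(0,3)# 1/1 ok
(1,0)+ 5/5 ok
(1,1)+ 6/7 ok
(2,0)+ 5/5 ok
(2,1)+ 7/7 ok
(2,2)+ 5/5 ok
(2,3)+ 2/2 ok
(3,0)+ 4/4 ok
(3,1)+ 7/7 ok
(3,2)+ 7/7 ok
(4,1)+ 4/4 ok
(4,2)+ 4/4 ok
(4,3)+ 2/2 ok
Unsatisfied: (0,2) — 1 in total.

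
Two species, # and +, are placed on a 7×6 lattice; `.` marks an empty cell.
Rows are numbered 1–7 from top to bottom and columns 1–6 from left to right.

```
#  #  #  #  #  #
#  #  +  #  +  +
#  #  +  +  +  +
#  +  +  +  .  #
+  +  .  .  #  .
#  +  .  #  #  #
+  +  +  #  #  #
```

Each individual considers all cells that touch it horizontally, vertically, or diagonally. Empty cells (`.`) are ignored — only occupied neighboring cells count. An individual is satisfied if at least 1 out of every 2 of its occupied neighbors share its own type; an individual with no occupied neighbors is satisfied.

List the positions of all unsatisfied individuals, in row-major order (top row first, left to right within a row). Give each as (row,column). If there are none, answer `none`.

(1,6), (2,3), (2,4), (4,1), (4,6), (6,1)

Row 1: (1,1)# 3/3 ok · (1,2)# 4/5 ok · (1,3)# 4/5 ok · (1,4)# 3/5 ok · (1,5)# 3/5 ok · (1,6)# 1/3 unhappy
Row 2: (2,1)# 5/5 ok · (2,2)# 6/8 ok · (2,3)+ 2/8 unhappy · (2,4)# 3/8 unhappy · (2,5)+ 4/8 ok · (2,6)+ 3/5 ok
Row 3: (3,1)# 4/5 ok · (3,2)# 4/8 ok · (3,3)+ 5/8 ok · (3,4)+ 6/7 ok · (3,5)+ 5/7 ok · (3,6)+ 3/4 ok
Row 4: (4,1)# 2/5 unhappy · (4,2)+ 4/7 ok · (4,3)+ 5/6 ok · (4,4)+ 4/5 ok · (4,6)# 1/3 unhappy
Row 5: (5,1)+ 3/5 ok · (5,2)+ 4/6 ok · (5,5)# 4/5 ok
Row 6: (6,1)# 0/5 unhappy · (6,2)+ 5/6 ok · (6,4)# 4/5 ok · (6,5)# 6/6 ok · (6,6)# 4/4 ok
Row 7: (7,1)+ 2/3 ok · (7,2)+ 3/4 ok · (7,3)+ 2/4 ok · (7,4)# 3/4 ok · (7,5)# 5/5 ok · (7,6)# 3/3 ok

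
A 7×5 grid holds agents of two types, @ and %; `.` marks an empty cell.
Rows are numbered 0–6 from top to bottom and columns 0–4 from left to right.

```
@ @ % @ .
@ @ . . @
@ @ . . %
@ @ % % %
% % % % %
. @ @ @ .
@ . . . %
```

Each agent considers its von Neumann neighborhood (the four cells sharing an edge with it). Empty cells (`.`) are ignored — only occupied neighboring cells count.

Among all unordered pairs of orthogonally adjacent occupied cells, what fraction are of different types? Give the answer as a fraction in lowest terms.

9/31

Scan each occupied cell's neighbors to the right and below so each pair is counted once.
Row 0: @(0,0)–@(0,1)= @(0,0)–@(1,0)= @(0,1)–%(0,2)≠ @(0,1)–@(1,1)= %(0,2)–@(0,3)≠  → 2/5 unlike.
Row 1: @(1,0)–@(1,1)= @(1,0)–@(2,0)= @(1,1)–@(2,1)= @(1,4)–%(2,4)≠  → 1/4 unlike.
Row 2: @(2,0)–@(2,1)= @(2,0)–@(3,0)= @(2,1)–@(3,1)= %(2,4)–%(3,4)=  → 0/4 unlike.
Row 3: @(3,0)–@(3,1)= @(3,0)–%(4,0)≠ @(3,1)–%(3,2)≠ @(3,1)–%(4,1)≠ %(3,2)–%(3,3)= %(3,2)–%(4,2)= %(3,3)–%(3,4)= %(3,3)–%(4,3)= %(3,4)–%(4,4)=  → 3/9 unlike.
Row 4: %(4,0)–%(4,1)= %(4,1)–%(4,2)= %(4,1)–@(5,1)≠ %(4,2)–%(4,3)= %(4,2)–@(5,2)≠ %(4,3)–%(4,4)= %(4,3)–@(5,3)≠  → 3/7 unlike.
Row 5: @(5,1)–@(5,2)= @(5,2)–@(5,3)=  → 0/2 unlike.
Total adjacent occupied pairs: 31; unlike-type pairs: 9.
9/31 is already in lowest terms.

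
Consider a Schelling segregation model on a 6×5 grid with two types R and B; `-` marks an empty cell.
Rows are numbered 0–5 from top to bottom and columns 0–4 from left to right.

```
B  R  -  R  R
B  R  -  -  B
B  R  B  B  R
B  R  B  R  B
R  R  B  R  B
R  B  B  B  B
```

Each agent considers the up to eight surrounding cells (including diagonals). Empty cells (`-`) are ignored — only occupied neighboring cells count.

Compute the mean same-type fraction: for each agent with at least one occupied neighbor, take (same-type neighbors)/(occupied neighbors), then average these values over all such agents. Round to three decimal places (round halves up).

0.427

(0,0)B 1/3
(0,1)R 1/3
(0,3)R 1/2
(0,4)R 1/2
(1,0)B 2/5
(1,1)R 2/6
(1,4)B 1/4
(2,0)B 2/5
(2,1)R 2/7
(2,2)B 2/6
(2,3)B 4/6
(2,4)R 1/4
(3,0)B 1/5
(3,1)R 3/8
(3,2)B 3/8
(3,3)R 2/8
(3,4)B 2/5
(4,0)R 3/5
(4,1)R 3/8
(4,2)B 4/8
(4,3)R 1/8
(4,4)B 3/5
(5,0)R 2/3
(5,1)B 2/5
(5,2)B 3/5
(5,3)B 4/5
(5,4)B 2/3
Sum over 27 agents: 1/3 + 1/3 + 1/2 + 1/2 + 2/5 + 2/6 + 1/4 + 2/5 + 2/7 + 2/6 + 4/6 + 1/4 + 1/5 + 3/8 + 3/8 + 2/8 + 2/5 + 3/5 + 3/8 + 4/8 + 1/8 + 3/5 + 2/3 + 2/5 + 3/5 + 4/5 + 2/3 = 2419/210; mean = 2419/210 ÷ 27 = 2419/5670 = 0.426631… → 0.427.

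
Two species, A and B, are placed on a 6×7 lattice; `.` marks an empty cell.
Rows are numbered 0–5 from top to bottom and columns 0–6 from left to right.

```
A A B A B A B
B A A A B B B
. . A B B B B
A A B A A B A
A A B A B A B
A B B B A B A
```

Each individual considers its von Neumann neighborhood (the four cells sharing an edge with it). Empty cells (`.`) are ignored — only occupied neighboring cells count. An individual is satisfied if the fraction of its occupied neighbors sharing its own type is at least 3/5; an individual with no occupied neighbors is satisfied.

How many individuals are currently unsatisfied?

27

Row 0: (0,0)A 1/2 unhappy · (0,1)A 2/3 ok · (0,2)B 0/3 unhappy · (0,3)A 1/3 unhappy · (0,4)B 1/3 unhappy · (0,5)A 0/3 unhappy · (0,6)B 1/2 unhappy
Row 1: (1,0)B 0/2 unhappy · (1,1)A 2/3 ok · (1,2)A 3/4 ok · (1,3)A 2/4 unhappy · (1,4)B 3/4 ok · (1,5)B 3/4 ok · (1,6)B 3/3 ok
Row 2: (2,2)A 1/3 unhappy · (2,3)B 1/4 unhappy · (2,4)B 3/4 ok · (2,5)B 4/4 ok · (2,6)B 2/3 ok
Row 3: (3,0)A 2/2 ok · (3,1)A 2/3 ok · (3,2)B 1/4 unhappy · (3,3)A 2/4 unhappy · (3,4)A 1/4 unhappy · (3,5)B 1/4 unhappy · (3,6)A 0/3 unhappy
Row 4: (4,0)A 3/3 ok · (4,1)A 2/4 unhappy · (4,2)B 2/4 unhappy · (4,3)A 1/4 unhappy · (4,4)B 0/4 unhappy · (4,5)A 0/4 unhappy · (4,6)B 0/3 unhappy
Row 5: (5,0)A 1/2 unhappy · (5,1)B 1/3 unhappy · (5,2)B 3/3 ok · (5,3)B 1/3 unhappy · (5,4)A 0/3 unhappy · (5,5)B 0/3 unhappy · (5,6)A 0/2 unhappy
Unsatisfied: (0,0), (0,2), (0,3), (0,4), (0,5), (0,6), (1,0), (1,3), (2,2), (2,3), (3,2), (3,3), (3,4), (3,5), (3,6), (4,1), (4,2), (4,3), (4,4), (4,5), (4,6), (5,0), (5,1), (5,3), (5,4), (5,5), (5,6) — 27 in total.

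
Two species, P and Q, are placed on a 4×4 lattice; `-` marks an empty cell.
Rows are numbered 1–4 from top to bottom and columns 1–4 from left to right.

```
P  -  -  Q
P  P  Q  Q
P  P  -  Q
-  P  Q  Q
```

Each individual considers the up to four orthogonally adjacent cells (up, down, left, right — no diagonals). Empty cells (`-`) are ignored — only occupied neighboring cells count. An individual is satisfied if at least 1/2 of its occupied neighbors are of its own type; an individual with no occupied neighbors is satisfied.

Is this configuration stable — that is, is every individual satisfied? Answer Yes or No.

Yes

Row 1: (1,1)P 1/1 satisfied · (1,4)Q 1/1 satisfied
Row 2: (2,1)P 3/3 satisfied · (2,2)P 2/3 satisfied · (2,3)Q 1/2 satisfied · (2,4)Q 3/3 satisfied
Row 3: (3,1)P 2/2 satisfied · (3,2)P 3/3 satisfied · (3,4)Q 2/2 satisfied
Row 4: (4,2)P 1/2 satisfied · (4,3)Q 1/2 satisfied · (4,4)Q 2/2 satisfied
All meet the threshold, so the configuration is stable.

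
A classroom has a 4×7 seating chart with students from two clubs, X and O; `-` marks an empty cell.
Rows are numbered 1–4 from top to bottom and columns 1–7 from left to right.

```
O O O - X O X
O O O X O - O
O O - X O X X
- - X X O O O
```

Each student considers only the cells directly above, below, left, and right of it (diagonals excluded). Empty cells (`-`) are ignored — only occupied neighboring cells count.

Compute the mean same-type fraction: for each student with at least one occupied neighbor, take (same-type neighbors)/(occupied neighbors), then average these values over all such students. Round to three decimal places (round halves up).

0.594

(1,1)O 2/2
(1,2)O 3/3
(1,3)O 2/2
(1,5)X 0/2
(1,6)O 0/2
(1,7)X 0/2
(2,1)O 3/3
(2,2)O 4/4
(2,3)O 2/3
(2,4)X 1/3
(2,5)O 1/3
(2,7)O 0/2
(3,1)O 2/2
(3,2)O 2/2
(3,4)X 2/3
(3,5)O 2/4
(3,6)X 1/3
(3,7)X 1/3
(4,3)X 1/1
(4,4)X 2/3
(4,5)O 2/3
(4,6)O 2/3
(4,7)O 1/2
Sum over 23 students: 2/2 + 3/3 + 2/2 + 0/2 + 0/2 + 0/2 + 3/3 + 4/4 + 2/3 + 1/3 + 1/3 + 0/2 + 2/2 + 2/2 + 2/3 + 2/4 + 1/3 + 1/3 + 1/1 + 2/3 + 2/3 + 2/3 + 1/2 = 41/3; mean = 41/3 ÷ 23 = 41/69 = 0.594202… → 0.594.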